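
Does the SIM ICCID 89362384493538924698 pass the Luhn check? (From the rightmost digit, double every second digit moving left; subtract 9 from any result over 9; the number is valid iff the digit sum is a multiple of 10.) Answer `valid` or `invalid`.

From the right, keep odd positions and double even positions (subtract 9 from any doubled value over 9):
  doubled (positions 2,4,...): 9 8 9 6 6 8 7 4 6 7 → sum 70
  kept (positions 1,3,...): 8 6 2 8 5 9 4 3 6 9 → sum 60
Total = 130.
130 mod 10 = 0, so the number is valid.

valid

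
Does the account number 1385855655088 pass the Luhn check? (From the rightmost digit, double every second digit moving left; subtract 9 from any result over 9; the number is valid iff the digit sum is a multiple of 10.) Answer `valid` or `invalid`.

From the right, keep odd positions and double even positions (subtract 9 from any doubled value over 9):
  doubled (positions 2,4,...): 7 1 3 1 1 6 → sum 19
  kept (positions 1,3,...): 8 0 5 5 8 8 1 → sum 35
Total = 54.
54 mod 10 = 4, so the number is invalid.

invalid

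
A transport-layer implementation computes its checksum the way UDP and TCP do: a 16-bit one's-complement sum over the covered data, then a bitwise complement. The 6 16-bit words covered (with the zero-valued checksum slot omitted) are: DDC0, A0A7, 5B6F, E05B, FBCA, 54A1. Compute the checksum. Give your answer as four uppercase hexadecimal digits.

One's-complement addition (fold any carry out of bit 15 back into bit 0):
  0xDDC0 + 0xA0A7 = 0x17E67 → wrap carry → 0x7E68
  0x7E68 + 0x5B6F = 0x0D9D7
  0xD9D7 + 0xE05B = 0x1BA32 → wrap carry → 0xBA33
  0xBA33 + 0xFBCA = 0x1B5FD → wrap carry → 0xB5FE
  0xB5FE + 0x54A1 = 0x10A9F → wrap carry → 0x0AA0
One's-complement sum = 0x0AA0.
Checksum = ~0x0AA0 & 0xFFFF = 0xF55F.

F55F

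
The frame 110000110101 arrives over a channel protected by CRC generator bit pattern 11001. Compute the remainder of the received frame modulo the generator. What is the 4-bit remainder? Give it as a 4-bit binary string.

0000

Modulo-2 division of 110000110101 by 11001:
  pos 0: 11000 XOR 11001 = 00001
  pos 4: 10110 XOR 11001 = 01111
  pos 5: 11111 XOR 11001 = 00110
  pos 7: 11001 XOR 11001 = 00000
Remainder = 0000 (zero — the frame passes the CRC check).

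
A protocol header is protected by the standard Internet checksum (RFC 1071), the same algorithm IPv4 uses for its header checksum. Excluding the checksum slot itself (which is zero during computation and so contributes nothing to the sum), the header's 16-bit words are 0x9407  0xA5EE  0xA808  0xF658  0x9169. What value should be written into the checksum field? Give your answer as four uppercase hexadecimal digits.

963E

One's-complement addition (fold any carry out of bit 15 back into bit 0):
  0x9407 + 0xA5EE = 0x139F5 → wrap carry → 0x39F6
  0x39F6 + 0xA808 = 0x0E1FE
  0xE1FE + 0xF658 = 0x1D856 → wrap carry → 0xD857
  0xD857 + 0x9169 = 0x169C0 → wrap carry → 0x69C1
One's-complement sum = 0x69C1.
Checksum = ~0x69C1 & 0xFFFF = 0x963E.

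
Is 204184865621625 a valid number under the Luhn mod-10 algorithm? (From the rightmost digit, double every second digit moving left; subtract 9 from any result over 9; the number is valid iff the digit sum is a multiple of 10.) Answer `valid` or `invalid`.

From the right, keep odd positions and double even positions (subtract 9 from any doubled value over 9):
  doubled (positions 2,4,...): 4 2 3 3 8 2 0 → sum 22
  kept (positions 1,3,...): 5 6 2 5 8 8 4 2 → sum 40
Total = 62.
62 mod 10 = 2, so the number is invalid.

invalid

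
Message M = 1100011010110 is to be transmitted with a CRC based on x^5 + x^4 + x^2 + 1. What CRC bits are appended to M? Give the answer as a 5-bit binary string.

11001

Append 5 zeros: 110001101011000000. Divide by 110101 (XOR where the leading bit is 1):
  pos 0: 110001 XOR 110101 = 000100
  pos 3: 100101 XOR 110101 = 010000
  pos 4: 100000 XOR 110101 = 010101
  pos 5: 101011 XOR 110101 = 011110
  pos 6: 111101 XOR 110101 = 001000
  pos 8: 100000 XOR 110101 = 010101
  pos 9: 101010 XOR 110101 = 011111
  pos 10: 111110 XOR 110101 = 001011
  pos 12: 101100 XOR 110101 = 011001
Remainder (last 5 bits) = 11001. This is the CRC / FCS.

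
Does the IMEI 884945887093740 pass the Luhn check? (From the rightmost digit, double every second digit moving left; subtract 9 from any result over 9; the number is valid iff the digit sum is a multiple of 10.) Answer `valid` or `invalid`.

From the right, keep odd positions and double even positions (subtract 9 from any doubled value over 9):
  doubled (positions 2,4,...): 8 6 0 7 1 9 7 → sum 38
  kept (positions 1,3,...): 0 7 9 7 8 4 4 8 → sum 47
Total = 85.
85 mod 10 = 5, so the number is invalid.

invalid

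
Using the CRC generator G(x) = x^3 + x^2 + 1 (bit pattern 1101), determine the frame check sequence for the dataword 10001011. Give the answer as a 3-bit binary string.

Append 3 zeros: 10001011000. Divide by 1101 (XOR where the leading bit is 1):
  pos 0: 1000 XOR 1101 = 0101
  pos 1: 1011 XOR 1101 = 0110
  pos 2: 1100 XOR 1101 = 0001
  pos 5: 1110 XOR 1101 = 0011
  pos 7: 1100 XOR 1101 = 0001
Remainder (last 3 bits) = 001. This is the CRC / FCS.

001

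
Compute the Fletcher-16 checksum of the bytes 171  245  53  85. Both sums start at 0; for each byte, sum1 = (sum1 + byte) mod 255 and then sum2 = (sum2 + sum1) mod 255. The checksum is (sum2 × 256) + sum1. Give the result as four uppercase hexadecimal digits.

Running sums (mod 255):
  after byte 0 (171): sum1=171, sum2=171
  after byte 1 (245): sum1=161, sum2=77
  after byte 2 (53): sum1=214, sum2=36
  after byte 3 (85): sum1=44, sum2=80
Checksum = sum2·256 + sum1 = 80·256 + 44 = 20524 = 0x502C.

502C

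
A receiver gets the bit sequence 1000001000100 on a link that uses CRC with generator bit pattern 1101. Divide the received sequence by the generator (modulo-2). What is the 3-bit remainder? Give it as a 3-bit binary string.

001

Modulo-2 division of 1000001000100 by 1101:
  pos 0: 1000 XOR 1101 = 0101
  pos 1: 1010 XOR 1101 = 0111
  pos 2: 1110 XOR 1101 = 0011
  pos 4: 1110 XOR 1101 = 0011
  pos 6: 1100 XOR 1101 = 0001
  pos 9: 1100 XOR 1101 = 0001
Remainder = 001 (nonzero — an error is detected).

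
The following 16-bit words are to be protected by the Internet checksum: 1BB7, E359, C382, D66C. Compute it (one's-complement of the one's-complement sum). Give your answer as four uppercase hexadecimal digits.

One's-complement addition (fold any carry out of bit 15 back into bit 0):
  0x1BB7 + 0xE359 = 0x0FF10
  0xFF10 + 0xC382 = 0x1C292 → wrap carry → 0xC293
  0xC293 + 0xD66C = 0x198FF → wrap carry → 0x9900
One's-complement sum = 0x9900.
Checksum = ~0x9900 & 0xFFFF = 0x66FF.

66FF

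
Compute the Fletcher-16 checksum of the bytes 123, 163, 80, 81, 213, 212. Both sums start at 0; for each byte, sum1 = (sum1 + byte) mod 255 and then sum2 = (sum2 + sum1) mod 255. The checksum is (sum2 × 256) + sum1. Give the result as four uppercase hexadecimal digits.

CC6B

Running sums (mod 255):
  after byte 0 (123): sum1=123, sum2=123
  after byte 1 (163): sum1=31, sum2=154
  after byte 2 (80): sum1=111, sum2=10
  after byte 3 (81): sum1=192, sum2=202
  after byte 4 (213): sum1=150, sum2=97
  after byte 5 (212): sum1=107, sum2=204
Checksum = sum2·256 + sum1 = 204·256 + 107 = 52331 = 0xCC6B.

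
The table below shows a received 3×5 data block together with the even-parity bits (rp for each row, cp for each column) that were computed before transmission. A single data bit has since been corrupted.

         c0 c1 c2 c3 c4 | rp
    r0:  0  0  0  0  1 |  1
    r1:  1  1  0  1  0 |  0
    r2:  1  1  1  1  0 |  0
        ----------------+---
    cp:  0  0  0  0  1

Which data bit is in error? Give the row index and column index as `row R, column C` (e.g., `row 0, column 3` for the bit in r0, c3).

Recompute each row's even parity and compare to rp:
  r0: data parity 1, sent rp 1 → ok
  r1: data parity 1, sent rp 0 → mismatch
  r2: data parity 0, sent rp 0 → ok
Recompute each column's even parity and compare to cp:
  c0: data parity 0, sent cp 0 → ok
  c1: data parity 0, sent cp 0 → ok
  c2: data parity 1, sent cp 0 → mismatch
  c3: data parity 0, sent cp 0 → ok
  c4: data parity 1, sent cp 1 → ok
Exactly one row (r1) and one column (c2) fail → the flipped bit is at their intersection.

row 1, column 2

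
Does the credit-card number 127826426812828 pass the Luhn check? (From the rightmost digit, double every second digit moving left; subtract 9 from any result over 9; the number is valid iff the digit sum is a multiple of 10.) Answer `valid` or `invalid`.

valid

From the right, keep odd positions and double even positions (subtract 9 from any doubled value over 9):
  doubled (positions 2,4,...): 4 4 7 4 3 7 4 → sum 33
  kept (positions 1,3,...): 8 8 1 6 4 2 7 1 → sum 37
Total = 70.
70 mod 10 = 0, so the number is valid.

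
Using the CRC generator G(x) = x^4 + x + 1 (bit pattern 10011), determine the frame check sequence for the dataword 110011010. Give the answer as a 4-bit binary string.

1001

Append 4 zeros: 1100110100000. Divide by 10011 (XOR where the leading bit is 1):
  pos 0: 11001 XOR 10011 = 01010
  pos 1: 10101 XOR 10011 = 00110
  pos 3: 11001 XOR 10011 = 01010
  pos 4: 10100 XOR 10011 = 00111
  pos 6: 11100 XOR 10011 = 01111
  pos 7: 11110 XOR 10011 = 01101
  pos 8: 11010 XOR 10011 = 01001
Remainder (last 4 bits) = 1001. This is the CRC / FCS.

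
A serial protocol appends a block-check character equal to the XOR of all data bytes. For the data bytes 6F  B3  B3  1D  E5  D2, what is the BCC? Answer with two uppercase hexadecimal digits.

45

XOR the bytes together:
  start with 0x6F
  0x6F ⊕ 0xB3 = 0xDC
  0xDC ⊕ 0xB3 = 0x6F
  0x6F ⊕ 0x1D = 0x72
  0x72 ⊕ 0xE5 = 0x97
  0x97 ⊕ 0xD2 = 0x45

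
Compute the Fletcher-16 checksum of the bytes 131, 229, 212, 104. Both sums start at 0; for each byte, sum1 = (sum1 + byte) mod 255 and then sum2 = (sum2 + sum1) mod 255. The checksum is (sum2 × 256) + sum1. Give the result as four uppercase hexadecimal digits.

D1A6

Running sums (mod 255):
  after byte 0 (131): sum1=131, sum2=131
  after byte 1 (229): sum1=105, sum2=236
  after byte 2 (212): sum1=62, sum2=43
  after byte 3 (104): sum1=166, sum2=209
Checksum = sum2·256 + sum1 = 209·256 + 166 = 53670 = 0xD1A6.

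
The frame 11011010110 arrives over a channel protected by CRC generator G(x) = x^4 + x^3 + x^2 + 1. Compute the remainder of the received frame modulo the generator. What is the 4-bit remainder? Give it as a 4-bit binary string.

1000

Modulo-2 division of 11011010110 by 11101:
  pos 0: 11011 XOR 11101 = 00110
  pos 2: 11001 XOR 11101 = 00100
  pos 4: 10001 XOR 11101 = 01100
  pos 5: 11001 XOR 11101 = 00100
Remainder = 1000 (nonzero — an error is detected).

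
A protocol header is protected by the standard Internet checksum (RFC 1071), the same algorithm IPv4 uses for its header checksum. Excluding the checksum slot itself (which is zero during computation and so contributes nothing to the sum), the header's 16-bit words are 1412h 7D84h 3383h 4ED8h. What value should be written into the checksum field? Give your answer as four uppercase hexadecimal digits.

One's-complement addition (fold any carry out of bit 15 back into bit 0):
  0x1412 + 0x7D84 = 0x09196
  0x9196 + 0x3383 = 0x0C519
  0xC519 + 0x4ED8 = 0x113F1 → wrap carry → 0x13F2
One's-complement sum = 0x13F2.
Checksum = ~0x13F2 & 0xFFFF = 0xEC0D.

EC0D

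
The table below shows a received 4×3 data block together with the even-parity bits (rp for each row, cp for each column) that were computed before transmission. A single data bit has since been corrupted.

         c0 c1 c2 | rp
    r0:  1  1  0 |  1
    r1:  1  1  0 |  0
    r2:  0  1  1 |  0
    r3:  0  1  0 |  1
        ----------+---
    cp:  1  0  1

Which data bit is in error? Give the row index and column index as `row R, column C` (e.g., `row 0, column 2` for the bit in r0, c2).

Recompute each row's even parity and compare to rp:
  r0: data parity 0, sent rp 1 → mismatch
  r1: data parity 0, sent rp 0 → ok
  r2: data parity 0, sent rp 0 → ok
  r3: data parity 1, sent rp 1 → ok
Recompute each column's even parity and compare to cp:
  c0: data parity 0, sent cp 1 → mismatch
  c1: data parity 0, sent cp 0 → ok
  c2: data parity 1, sent cp 1 → ok
Exactly one row (r0) and one column (c0) fail → the flipped bit is at their intersection.

row 0, column 0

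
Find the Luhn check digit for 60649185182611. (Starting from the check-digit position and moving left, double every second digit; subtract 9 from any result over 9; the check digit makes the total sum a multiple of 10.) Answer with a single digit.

Partial digits right→left: 1 1 6 2 8 1 5 8 1 9 4 6 0 6
Double every second digit counting from the check-digit position (so the 1st, 3rd, 5th, ... of the partial from the right).
  doubled (with −9 where >9): 2 3 7 1 2 8 0 → sum 23
  kept as-is: 1 2 1 8 9 6 6 → sum 33
Total = 23 + 33 = 56.
Check digit = (10 − (56 mod 10)) mod 10 = 4.

4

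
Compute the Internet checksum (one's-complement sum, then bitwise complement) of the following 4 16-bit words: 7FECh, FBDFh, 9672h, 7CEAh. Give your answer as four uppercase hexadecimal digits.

One's-complement addition (fold any carry out of bit 15 back into bit 0):
  0x7FEC + 0xFBDF = 0x17BCB → wrap carry → 0x7BCC
  0x7BCC + 0x9672 = 0x1123E → wrap carry → 0x123F
  0x123F + 0x7CEA = 0x08F29
One's-complement sum = 0x8F29.
Checksum = ~0x8F29 & 0xFFFF = 0x70D6.

70D6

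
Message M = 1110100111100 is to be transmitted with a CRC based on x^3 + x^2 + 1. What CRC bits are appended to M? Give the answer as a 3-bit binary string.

Append 3 zeros: 1110100111100000. Divide by 1101 (XOR where the leading bit is 1):
  pos 0: 1110 XOR 1101 = 0011
  pos 2: 1110 XOR 1101 = 0011
  pos 4: 1101 XOR 1101 = 0000
  pos 8: 1110 XOR 1101 = 0011
  pos 10: 1100 XOR 1101 = 0001
Remainder (last 3 bits) = 100. This is the CRC / FCS.

100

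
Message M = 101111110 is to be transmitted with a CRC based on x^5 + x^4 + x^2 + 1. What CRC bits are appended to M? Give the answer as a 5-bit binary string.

Append 5 zeros: 10111111000000. Divide by 110101 (XOR where the leading bit is 1):
  pos 0: 101111 XOR 110101 = 011010
  pos 1: 110101 XOR 110101 = 000000
  pos 7: 100000 XOR 110101 = 010101
  pos 8: 101010 XOR 110101 = 011111
Remainder (last 5 bits) = 11111. This is the CRC / FCS.

11111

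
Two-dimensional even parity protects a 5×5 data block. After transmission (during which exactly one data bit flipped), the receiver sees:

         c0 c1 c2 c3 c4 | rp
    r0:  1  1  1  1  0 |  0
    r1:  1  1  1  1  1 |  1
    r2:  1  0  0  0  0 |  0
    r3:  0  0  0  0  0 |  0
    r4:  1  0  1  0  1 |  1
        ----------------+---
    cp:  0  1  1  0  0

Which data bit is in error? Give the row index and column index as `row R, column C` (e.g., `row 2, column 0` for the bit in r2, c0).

row 2, column 1

Recompute each row's even parity and compare to rp:
  r0: data parity 0, sent rp 0 → ok
  r1: data parity 1, sent rp 1 → ok
  r2: data parity 1, sent rp 0 → mismatch
  r3: data parity 0, sent rp 0 → ok
  r4: data parity 1, sent rp 1 → ok
Recompute each column's even parity and compare to cp:
  c0: data parity 0, sent cp 0 → ok
  c1: data parity 0, sent cp 1 → mismatch
  c2: data parity 1, sent cp 1 → ok
  c3: data parity 0, sent cp 0 → ok
  c4: data parity 0, sent cp 0 → ok
Exactly one row (r2) and one column (c1) fail → the flipped bit is at their intersection.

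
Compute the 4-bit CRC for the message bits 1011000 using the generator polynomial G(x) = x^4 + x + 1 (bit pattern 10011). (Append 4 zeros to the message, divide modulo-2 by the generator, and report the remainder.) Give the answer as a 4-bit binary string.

1001

Append 4 zeros: 10110000000. Divide by 10011 (XOR where the leading bit is 1):
  pos 0: 10110 XOR 10011 = 00101
  pos 2: 10100 XOR 10011 = 00111
  pos 4: 11100 XOR 10011 = 01111
  pos 5: 11110 XOR 10011 = 01101
  pos 6: 11010 XOR 10011 = 01001
Remainder (last 4 bits) = 1001. This is the CRC / FCS.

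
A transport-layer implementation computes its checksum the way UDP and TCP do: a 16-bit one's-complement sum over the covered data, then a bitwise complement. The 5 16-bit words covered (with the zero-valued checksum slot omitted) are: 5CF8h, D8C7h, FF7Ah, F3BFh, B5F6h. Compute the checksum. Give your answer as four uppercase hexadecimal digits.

210E

One's-complement addition (fold any carry out of bit 15 back into bit 0):
  0x5CF8 + 0xD8C7 = 0x135BF → wrap carry → 0x35C0
  0x35C0 + 0xFF7A = 0x1353A → wrap carry → 0x353B
  0x353B + 0xF3BF = 0x128FA → wrap carry → 0x28FB
  0x28FB + 0xB5F6 = 0x0DEF1
One's-complement sum = 0xDEF1.
Checksum = ~0xDEF1 & 0xFFFF = 0x210E.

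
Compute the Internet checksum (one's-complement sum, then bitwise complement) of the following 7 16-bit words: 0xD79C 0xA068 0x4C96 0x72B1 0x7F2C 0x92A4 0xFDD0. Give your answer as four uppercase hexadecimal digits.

One's-complement addition (fold any carry out of bit 15 back into bit 0):
  0xD79C + 0xA068 = 0x17804 → wrap carry → 0x7805
  0x7805 + 0x4C96 = 0x0C49B
  0xC49B + 0x72B1 = 0x1374C → wrap carry → 0x374D
  0x374D + 0x7F2C = 0x0B679
  0xB679 + 0x92A4 = 0x1491D → wrap carry → 0x491E
  0x491E + 0xFDD0 = 0x146EE → wrap carry → 0x46EF
One's-complement sum = 0x46EF.
Checksum = ~0x46EF & 0xFFFF = 0xB910.

B910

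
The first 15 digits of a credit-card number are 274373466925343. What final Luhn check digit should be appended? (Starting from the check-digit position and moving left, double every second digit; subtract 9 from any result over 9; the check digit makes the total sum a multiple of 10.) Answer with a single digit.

9

Partial digits right→left: 3 4 3 5 2 9 6 6 4 3 7 3 4 7 2
Double every second digit counting from the check-digit position (so the 1st, 3rd, 5th, ... of the partial from the right).
  doubled (with −9 where >9): 6 6 4 3 8 5 8 4 → sum 44
  kept as-is: 4 5 9 6 3 3 7 → sum 37
Total = 44 + 37 = 81.
Check digit = (10 − (81 mod 10)) mod 10 = 9.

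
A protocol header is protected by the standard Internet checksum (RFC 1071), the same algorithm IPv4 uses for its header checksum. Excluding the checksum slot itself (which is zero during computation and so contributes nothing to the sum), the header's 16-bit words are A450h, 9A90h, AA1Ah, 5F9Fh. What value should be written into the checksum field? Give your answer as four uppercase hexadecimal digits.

One's-complement addition (fold any carry out of bit 15 back into bit 0):
  0xA450 + 0x9A90 = 0x13EE0 → wrap carry → 0x3EE1
  0x3EE1 + 0xAA1A = 0x0E8FB
  0xE8FB + 0x5F9F = 0x1489A → wrap carry → 0x489B
One's-complement sum = 0x489B.
Checksum = ~0x489B & 0xFFFF = 0xB764.

B764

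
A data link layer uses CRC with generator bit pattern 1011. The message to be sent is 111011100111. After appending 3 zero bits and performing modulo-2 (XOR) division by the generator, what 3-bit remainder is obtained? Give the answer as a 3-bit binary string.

Append 3 zeros: 111011100111000. Divide by 1011 (XOR where the leading bit is 1):
  pos 0: 1110 XOR 1011 = 0101
  pos 1: 1011 XOR 1011 = 0000
  pos 5: 1100 XOR 1011 = 0111
  pos 6: 1111 XOR 1011 = 0100
  pos 7: 1001 XOR 1011 = 0010
  pos 9: 1010 XOR 1011 = 0001
Remainder (last 3 bits) = 100. This is the CRC / FCS.

100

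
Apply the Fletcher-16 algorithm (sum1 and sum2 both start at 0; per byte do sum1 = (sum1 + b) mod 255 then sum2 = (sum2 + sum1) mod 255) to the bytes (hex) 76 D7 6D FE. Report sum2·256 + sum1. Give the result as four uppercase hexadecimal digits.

3BBA

Running sums (mod 255):
  after byte 0 (76): sum1=118, sum2=118
  after byte 1 (D7): sum1=78, sum2=196
  after byte 2 (6D): sum1=187, sum2=128
  after byte 3 (FE): sum1=186, sum2=59
Checksum = sum2·256 + sum1 = 59·256 + 186 = 15290 = 0x3BBA.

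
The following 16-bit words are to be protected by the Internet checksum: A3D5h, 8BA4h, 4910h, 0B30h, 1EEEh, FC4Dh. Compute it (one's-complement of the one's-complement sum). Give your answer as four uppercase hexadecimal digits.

6109

One's-complement addition (fold any carry out of bit 15 back into bit 0):
  0xA3D5 + 0x8BA4 = 0x12F79 → wrap carry → 0x2F7A
  0x2F7A + 0x4910 = 0x0788A
  0x788A + 0x0B30 = 0x083BA
  0x83BA + 0x1EEE = 0x0A2A8
  0xA2A8 + 0xFC4D = 0x19EF5 → wrap carry → 0x9EF6
One's-complement sum = 0x9EF6.
Checksum = ~0x9EF6 & 0xFFFF = 0x6109.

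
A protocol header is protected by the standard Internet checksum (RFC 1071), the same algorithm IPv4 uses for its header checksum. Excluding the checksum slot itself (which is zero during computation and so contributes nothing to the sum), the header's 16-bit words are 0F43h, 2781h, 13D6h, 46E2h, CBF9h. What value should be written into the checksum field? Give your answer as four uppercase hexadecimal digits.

One's-complement addition (fold any carry out of bit 15 back into bit 0):
  0x0F43 + 0x2781 = 0x036C4
  0x36C4 + 0x13D6 = 0x04A9A
  0x4A9A + 0x46E2 = 0x0917C
  0x917C + 0xCBF9 = 0x15D75 → wrap carry → 0x5D76
One's-complement sum = 0x5D76.
Checksum = ~0x5D76 & 0xFFFF = 0xA289.

A289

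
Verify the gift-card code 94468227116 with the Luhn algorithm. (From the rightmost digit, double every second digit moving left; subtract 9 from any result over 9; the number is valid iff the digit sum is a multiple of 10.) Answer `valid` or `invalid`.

From the right, keep odd positions and double even positions (subtract 9 from any doubled value over 9):
  doubled (positions 2,4,...): 2 5 4 3 8 → sum 22
  kept (positions 1,3,...): 6 1 2 8 4 9 → sum 30
Total = 52.
52 mod 10 = 2, so the number is invalid.

invalid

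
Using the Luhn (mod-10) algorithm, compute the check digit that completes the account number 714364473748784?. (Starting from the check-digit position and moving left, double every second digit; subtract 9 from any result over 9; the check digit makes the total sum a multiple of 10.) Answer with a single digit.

Partial digits right→left: 4 8 7 8 4 7 3 7 4 4 6 3 4 1 7
Double every second digit counting from the check-digit position (so the 1st, 3rd, 5th, ... of the partial from the right).
  doubled (with −9 where >9): 8 5 8 6 8 3 8 5 → sum 51
  kept as-is: 8 8 7 7 4 3 1 → sum 38
Total = 51 + 38 = 89.
Check digit = (10 − (89 mod 10)) mod 10 = 1.

1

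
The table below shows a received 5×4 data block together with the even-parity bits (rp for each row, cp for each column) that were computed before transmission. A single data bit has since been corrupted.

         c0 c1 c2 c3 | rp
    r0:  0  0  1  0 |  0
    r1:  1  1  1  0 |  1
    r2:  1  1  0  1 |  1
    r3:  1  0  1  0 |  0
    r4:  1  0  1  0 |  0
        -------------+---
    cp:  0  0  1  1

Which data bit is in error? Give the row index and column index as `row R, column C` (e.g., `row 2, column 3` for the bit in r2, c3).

row 0, column 2

Recompute each row's even parity and compare to rp:
  r0: data parity 1, sent rp 0 → mismatch
  r1: data parity 1, sent rp 1 → ok
  r2: data parity 1, sent rp 1 → ok
  r3: data parity 0, sent rp 0 → ok
  r4: data parity 0, sent rp 0 → ok
Recompute each column's even parity and compare to cp:
  c0: data parity 0, sent cp 0 → ok
  c1: data parity 0, sent cp 0 → ok
  c2: data parity 0, sent cp 1 → mismatch
  c3: data parity 1, sent cp 1 → ok
Exactly one row (r0) and one column (c2) fail → the flipped bit is at their intersection.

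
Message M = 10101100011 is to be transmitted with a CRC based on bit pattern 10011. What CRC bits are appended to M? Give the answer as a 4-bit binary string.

Append 4 zeros: 101011000110000. Divide by 10011 (XOR where the leading bit is 1):
  pos 0: 10101 XOR 10011 = 00110
  pos 2: 11010 XOR 10011 = 01001
  pos 3: 10010 XOR 10011 = 00001
  pos 7: 10110 XOR 10011 = 00101
  pos 9: 10100 XOR 10011 = 00111
Remainder (last 4 bits) = 1110. This is the CRC / FCS.

1110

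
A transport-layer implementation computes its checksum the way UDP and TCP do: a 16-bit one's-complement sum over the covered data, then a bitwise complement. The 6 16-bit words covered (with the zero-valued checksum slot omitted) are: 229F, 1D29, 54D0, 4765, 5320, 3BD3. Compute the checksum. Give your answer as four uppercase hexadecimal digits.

950E

One's-complement addition (fold any carry out of bit 15 back into bit 0):
  0x229F + 0x1D29 = 0x03FC8
  0x3FC8 + 0x54D0 = 0x09498
  0x9498 + 0x4765 = 0x0DBFD
  0xDBFD + 0x5320 = 0x12F1D → wrap carry → 0x2F1E
  0x2F1E + 0x3BD3 = 0x06AF1
One's-complement sum = 0x6AF1.
Checksum = ~0x6AF1 & 0xFFFF = 0x950E.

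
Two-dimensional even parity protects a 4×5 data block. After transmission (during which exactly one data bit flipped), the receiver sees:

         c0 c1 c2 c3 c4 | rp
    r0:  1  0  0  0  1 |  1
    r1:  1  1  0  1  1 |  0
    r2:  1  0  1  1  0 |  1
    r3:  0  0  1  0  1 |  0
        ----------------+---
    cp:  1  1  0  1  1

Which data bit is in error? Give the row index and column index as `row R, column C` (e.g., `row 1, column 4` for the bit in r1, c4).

Recompute each row's even parity and compare to rp:
  r0: data parity 0, sent rp 1 → mismatch
  r1: data parity 0, sent rp 0 → ok
  r2: data parity 1, sent rp 1 → ok
  r3: data parity 0, sent rp 0 → ok
Recompute each column's even parity and compare to cp:
  c0: data parity 1, sent cp 1 → ok
  c1: data parity 1, sent cp 1 → ok
  c2: data parity 0, sent cp 0 → ok
  c3: data parity 0, sent cp 1 → mismatch
  c4: data parity 1, sent cp 1 → ok
Exactly one row (r0) and one column (c3) fail → the flipped bit is at their intersection.

row 0, column 3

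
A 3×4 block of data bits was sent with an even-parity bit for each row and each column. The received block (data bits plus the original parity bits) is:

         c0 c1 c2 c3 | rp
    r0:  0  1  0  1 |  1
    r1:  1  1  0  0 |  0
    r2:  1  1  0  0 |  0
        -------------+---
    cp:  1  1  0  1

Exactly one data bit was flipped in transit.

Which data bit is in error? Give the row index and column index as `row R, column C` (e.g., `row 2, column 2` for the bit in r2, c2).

row 0, column 0

Recompute each row's even parity and compare to rp:
  r0: data parity 0, sent rp 1 → mismatch
  r1: data parity 0, sent rp 0 → ok
  r2: data parity 0, sent rp 0 → ok
Recompute each column's even parity and compare to cp:
  c0: data parity 0, sent cp 1 → mismatch
  c1: data parity 1, sent cp 1 → ok
  c2: data parity 0, sent cp 0 → ok
  c3: data parity 1, sent cp 1 → ok
Exactly one row (r0) and one column (c0) fail → the flipped bit is at their intersection.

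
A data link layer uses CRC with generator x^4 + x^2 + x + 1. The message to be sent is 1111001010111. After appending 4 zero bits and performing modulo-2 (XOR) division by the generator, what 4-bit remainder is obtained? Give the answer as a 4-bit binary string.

0100

Append 4 zeros: 11110010101110000. Divide by 10111 (XOR where the leading bit is 1):
  pos 0: 11110 XOR 10111 = 01001
  pos 1: 10010 XOR 10111 = 00101
  pos 3: 10110 XOR 10111 = 00001
  pos 7: 11011 XOR 10111 = 01100
  pos 8: 11001 XOR 10111 = 01110
  pos 9: 11100 XOR 10111 = 01011
  pos 10: 10110 XOR 10111 = 00001
Remainder (last 4 bits) = 0100. This is the CRC / FCS.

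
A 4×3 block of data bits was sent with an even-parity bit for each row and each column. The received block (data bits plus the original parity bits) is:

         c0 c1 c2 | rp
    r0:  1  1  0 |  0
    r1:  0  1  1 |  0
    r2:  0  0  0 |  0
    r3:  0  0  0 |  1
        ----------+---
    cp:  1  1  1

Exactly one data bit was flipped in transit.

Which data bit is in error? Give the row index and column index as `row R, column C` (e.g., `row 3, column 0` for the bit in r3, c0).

row 3, column 1

Recompute each row's even parity and compare to rp:
  r0: data parity 0, sent rp 0 → ok
  r1: data parity 0, sent rp 0 → ok
  r2: data parity 0, sent rp 0 → ok
  r3: data parity 0, sent rp 1 → mismatch
Recompute each column's even parity and compare to cp:
  c0: data parity 1, sent cp 1 → ok
  c1: data parity 0, sent cp 1 → mismatch
  c2: data parity 1, sent cp 1 → ok
Exactly one row (r3) and one column (c1) fail → the flipped bit is at their intersection.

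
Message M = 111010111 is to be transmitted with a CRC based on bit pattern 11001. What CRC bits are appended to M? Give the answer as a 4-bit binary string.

0111

Append 4 zeros: 1110101110000. Divide by 11001 (XOR where the leading bit is 1):
  pos 0: 11101 XOR 11001 = 00100
  pos 2: 10001 XOR 11001 = 01000
  pos 3: 10001 XOR 11001 = 01000
  pos 4: 10001 XOR 11001 = 01000
  pos 5: 10000 XOR 11001 = 01001
  pos 6: 10010 XOR 11001 = 01011
  pos 7: 10110 XOR 11001 = 01111
  pos 8: 11110 XOR 11001 = 00111
Remainder (last 4 bits) = 0111. This is the CRC / FCS.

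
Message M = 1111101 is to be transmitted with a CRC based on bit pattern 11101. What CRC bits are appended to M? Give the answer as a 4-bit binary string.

1100

Append 4 zeros: 11111010000. Divide by 11101 (XOR where the leading bit is 1):
  pos 0: 11111 XOR 11101 = 00010
  pos 3: 10010 XOR 11101 = 01111
  pos 4: 11110 XOR 11101 = 00011
Remainder (last 4 bits) = 1100. This is the CRC / FCS.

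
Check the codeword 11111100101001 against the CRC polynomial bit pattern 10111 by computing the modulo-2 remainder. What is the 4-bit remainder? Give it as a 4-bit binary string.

Modulo-2 division of 11111100101001 by 10111:
  pos 0: 11111 XOR 10111 = 01000
  pos 1: 10001 XOR 10111 = 00110
  pos 3: 11000 XOR 10111 = 01111
  pos 4: 11111 XOR 10111 = 01000
  pos 5: 10000 XOR 10111 = 00111
  pos 7: 11110 XOR 10111 = 01001
  pos 8: 10010 XOR 10111 = 00101
Remainder = 1011 (nonzero — an error is detected).

1011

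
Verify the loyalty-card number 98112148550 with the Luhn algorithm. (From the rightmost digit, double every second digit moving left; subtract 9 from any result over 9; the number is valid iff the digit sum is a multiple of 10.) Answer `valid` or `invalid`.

valid

From the right, keep odd positions and double even positions (subtract 9 from any doubled value over 9):
  doubled (positions 2,4,...): 1 7 2 2 7 → sum 19
  kept (positions 1,3,...): 0 5 4 2 1 9 → sum 21
Total = 40.
40 mod 10 = 0, so the number is valid.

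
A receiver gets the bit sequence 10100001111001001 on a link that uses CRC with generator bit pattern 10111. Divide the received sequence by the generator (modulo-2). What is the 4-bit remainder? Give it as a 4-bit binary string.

0000

Modulo-2 division of 10100001111001001 by 10111:
  pos 0: 10100 XOR 10111 = 00011
  pos 3: 11001 XOR 10111 = 01110
  pos 4: 11101 XOR 10111 = 01010
  pos 5: 10101 XOR 10111 = 00010
  pos 8: 10100 XOR 10111 = 00011
  pos 11: 11100 XOR 10111 = 01011
  pos 12: 10111 XOR 10111 = 00000
Remainder = 0000 (zero — the frame passes the CRC check).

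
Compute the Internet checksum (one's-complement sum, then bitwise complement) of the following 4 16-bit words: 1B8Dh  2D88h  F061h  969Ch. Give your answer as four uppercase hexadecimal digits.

2FEC

One's-complement addition (fold any carry out of bit 15 back into bit 0):
  0x1B8D + 0x2D88 = 0x04915
  0x4915 + 0xF061 = 0x13976 → wrap carry → 0x3977
  0x3977 + 0x969C = 0x0D013
One's-complement sum = 0xD013.
Checksum = ~0xD013 & 0xFFFF = 0x2FEC.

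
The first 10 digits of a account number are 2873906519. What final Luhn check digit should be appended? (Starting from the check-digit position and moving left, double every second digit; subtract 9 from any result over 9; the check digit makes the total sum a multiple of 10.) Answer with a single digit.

2

Partial digits right→left: 9 1 5 6 0 9 3 7 8 2
Double every second digit counting from the check-digit position (so the 1st, 3rd, 5th, ... of the partial from the right).
  doubled (with −9 where >9): 9 1 0 6 7 → sum 23
  kept as-is: 1 6 9 7 2 → sum 25
Total = 23 + 25 = 48.
Check digit = (10 − (48 mod 10)) mod 10 = 2.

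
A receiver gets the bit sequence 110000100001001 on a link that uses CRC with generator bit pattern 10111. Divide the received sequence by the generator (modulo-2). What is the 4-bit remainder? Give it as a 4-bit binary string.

0001

Modulo-2 division of 110000100001001 by 10111:
  pos 0: 11000 XOR 10111 = 01111
  pos 1: 11110 XOR 10111 = 01001
  pos 2: 10011 XOR 10111 = 00100
  pos 4: 10000 XOR 10111 = 00111
  pos 6: 11100 XOR 10111 = 01011
  pos 7: 10111 XOR 10111 = 00000
Remainder = 0001 (nonzero — an error is detected).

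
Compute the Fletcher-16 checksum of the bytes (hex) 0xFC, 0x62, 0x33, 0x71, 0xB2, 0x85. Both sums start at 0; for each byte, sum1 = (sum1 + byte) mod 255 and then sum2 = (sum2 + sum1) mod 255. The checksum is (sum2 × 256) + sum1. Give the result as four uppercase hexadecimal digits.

Running sums (mod 255):
  after byte 0 (0xFC): sum1=252, sum2=252
  after byte 1 (0x62): sum1=95, sum2=92
  after byte 2 (0x33): sum1=146, sum2=238
  after byte 3 (0x71): sum1=4, sum2=242
  after byte 4 (0xB2): sum1=182, sum2=169
  after byte 5 (0x85): sum1=60, sum2=229
Checksum = sum2·256 + sum1 = 229·256 + 60 = 58684 = 0xE53C.

E53C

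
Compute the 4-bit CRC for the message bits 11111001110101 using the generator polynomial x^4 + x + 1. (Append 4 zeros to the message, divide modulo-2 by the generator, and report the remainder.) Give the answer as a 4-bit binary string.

0100

Append 4 zeros: 111110011101010000. Divide by 10011 (XOR where the leading bit is 1):
  pos 0: 11111 XOR 10011 = 01100
  pos 1: 11000 XOR 10011 = 01011
  pos 2: 10110 XOR 10011 = 00101
  pos 4: 10111 XOR 10011 = 00100
  pos 6: 10010 XOR 10011 = 00001
  pos 10: 11010 XOR 10011 = 01001
  pos 11: 10010 XOR 10011 = 00001
Remainder (last 4 bits) = 0100. This is the CRC / FCS.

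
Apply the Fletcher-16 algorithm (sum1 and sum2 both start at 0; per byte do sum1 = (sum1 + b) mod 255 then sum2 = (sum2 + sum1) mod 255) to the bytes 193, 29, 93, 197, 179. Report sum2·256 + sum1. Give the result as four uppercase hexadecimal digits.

94B5

Running sums (mod 255):
  after byte 0 (193): sum1=193, sum2=193
  after byte 1 (29): sum1=222, sum2=160
  after byte 2 (93): sum1=60, sum2=220
  after byte 3 (197): sum1=2, sum2=222
  after byte 4 (179): sum1=181, sum2=148
Checksum = sum2·256 + sum1 = 148·256 + 181 = 38069 = 0x94B5.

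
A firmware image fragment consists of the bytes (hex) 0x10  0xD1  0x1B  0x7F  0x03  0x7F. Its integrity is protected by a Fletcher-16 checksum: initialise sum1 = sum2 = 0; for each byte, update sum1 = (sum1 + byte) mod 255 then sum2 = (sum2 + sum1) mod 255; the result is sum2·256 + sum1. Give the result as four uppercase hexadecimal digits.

Running sums (mod 255):
  after byte 0 (0x10): sum1=16, sum2=16
  after byte 1 (0xD1): sum1=225, sum2=241
  after byte 2 (0x1B): sum1=252, sum2=238
  after byte 3 (0x7F): sum1=124, sum2=107
  after byte 4 (0x03): sum1=127, sum2=234
  after byte 5 (0x7F): sum1=254, sum2=233
Checksum = sum2·256 + sum1 = 233·256 + 254 = 59902 = 0xE9FE.

E9FE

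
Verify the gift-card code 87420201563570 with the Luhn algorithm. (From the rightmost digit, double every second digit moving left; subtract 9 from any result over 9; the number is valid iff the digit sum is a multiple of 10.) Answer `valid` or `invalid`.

valid

From the right, keep odd positions and double even positions (subtract 9 from any doubled value over 9):
  doubled (positions 2,4,...): 5 6 1 0 0 8 7 → sum 27
  kept (positions 1,3,...): 0 5 6 1 2 2 7 → sum 23
Total = 50.
50 mod 10 = 0, so the number is valid.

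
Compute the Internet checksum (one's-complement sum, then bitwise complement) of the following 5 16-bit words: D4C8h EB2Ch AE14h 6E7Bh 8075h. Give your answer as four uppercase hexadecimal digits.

A304

One's-complement addition (fold any carry out of bit 15 back into bit 0):
  0xD4C8 + 0xEB2C = 0x1BFF4 → wrap carry → 0xBFF5
  0xBFF5 + 0xAE14 = 0x16E09 → wrap carry → 0x6E0A
  0x6E0A + 0x6E7B = 0x0DC85
  0xDC85 + 0x8075 = 0x15CFA → wrap carry → 0x5CFB
One's-complement sum = 0x5CFB.
Checksum = ~0x5CFB & 0xFFFF = 0xA304.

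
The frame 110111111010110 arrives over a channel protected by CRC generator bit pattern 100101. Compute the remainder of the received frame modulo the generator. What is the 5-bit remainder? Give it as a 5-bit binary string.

Modulo-2 division of 110111111010110 by 100101:
  pos 0: 110111 XOR 100101 = 010010
  pos 1: 100101 XOR 100101 = 000000
  pos 7: 110101 XOR 100101 = 010000
  pos 8: 100001 XOR 100101 = 000100
Remainder = 01000 (nonzero — an error is detected).

01000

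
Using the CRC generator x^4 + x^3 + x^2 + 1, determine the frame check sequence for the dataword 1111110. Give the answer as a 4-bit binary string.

0110

Append 4 zeros: 11111100000. Divide by 11101 (XOR where the leading bit is 1):
  pos 0: 11111 XOR 11101 = 00010
  pos 3: 10100 XOR 11101 = 01001
  pos 4: 10010 XOR 11101 = 01111
  pos 5: 11110 XOR 11101 = 00011
Remainder (last 4 bits) = 0110. This is the CRC / FCS.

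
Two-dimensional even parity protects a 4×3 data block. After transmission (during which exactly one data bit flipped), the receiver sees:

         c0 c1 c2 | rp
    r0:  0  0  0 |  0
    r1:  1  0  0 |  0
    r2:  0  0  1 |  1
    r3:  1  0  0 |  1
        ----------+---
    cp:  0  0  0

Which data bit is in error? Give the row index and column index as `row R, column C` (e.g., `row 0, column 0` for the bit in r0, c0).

row 1, column 2

Recompute each row's even parity and compare to rp:
  r0: data parity 0, sent rp 0 → ok
  r1: data parity 1, sent rp 0 → mismatch
  r2: data parity 1, sent rp 1 → ok
  r3: data parity 1, sent rp 1 → ok
Recompute each column's even parity and compare to cp:
  c0: data parity 0, sent cp 0 → ok
  c1: data parity 0, sent cp 0 → ok
  c2: data parity 1, sent cp 0 → mismatch
Exactly one row (r1) and one column (c2) fail → the flipped bit is at their intersection.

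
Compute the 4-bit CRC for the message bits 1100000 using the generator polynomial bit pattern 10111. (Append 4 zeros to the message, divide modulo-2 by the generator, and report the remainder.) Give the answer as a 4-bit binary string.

Append 4 zeros: 11000000000. Divide by 10111 (XOR where the leading bit is 1):
  pos 0: 11000 XOR 10111 = 01111
  pos 1: 11110 XOR 10111 = 01001
  pos 2: 10010 XOR 10111 = 00101
  pos 4: 10100 XOR 10111 = 00011
Remainder (last 4 bits) = 1100. This is the CRC / FCS.

1100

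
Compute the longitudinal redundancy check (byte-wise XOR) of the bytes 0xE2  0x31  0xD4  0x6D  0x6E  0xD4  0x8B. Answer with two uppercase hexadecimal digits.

5B

XOR the bytes together:
  start with 0xE2
  0xE2 ⊕ 0x31 = 0xD3
  0xD3 ⊕ 0xD4 = 0x07
  0x07 ⊕ 0x6D = 0x6A
  0x6A ⊕ 0x6E = 0x04
  0x04 ⊕ 0xD4 = 0xD0
  0xD0 ⊕ 0x8B = 0x5B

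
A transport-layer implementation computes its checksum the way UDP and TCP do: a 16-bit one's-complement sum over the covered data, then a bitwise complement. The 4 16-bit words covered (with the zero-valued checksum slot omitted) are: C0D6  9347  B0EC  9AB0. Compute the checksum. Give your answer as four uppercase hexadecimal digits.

6044

One's-complement addition (fold any carry out of bit 15 back into bit 0):
  0xC0D6 + 0x9347 = 0x1541D → wrap carry → 0x541E
  0x541E + 0xB0EC = 0x1050A → wrap carry → 0x050B
  0x050B + 0x9AB0 = 0x09FBB
One's-complement sum = 0x9FBB.
Checksum = ~0x9FBB & 0xFFFF = 0x6044.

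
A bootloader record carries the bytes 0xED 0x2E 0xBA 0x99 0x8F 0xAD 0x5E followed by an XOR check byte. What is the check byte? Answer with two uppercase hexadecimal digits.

9C

XOR the bytes together:
  start with 0xED
  0xED ⊕ 0x2E = 0xC3
  0xC3 ⊕ 0xBA = 0x79
  0x79 ⊕ 0x99 = 0xE0
  0xE0 ⊕ 0x8F = 0x6F
  0x6F ⊕ 0xAD = 0xC2
  0xC2 ⊕ 0x5E = 0x9C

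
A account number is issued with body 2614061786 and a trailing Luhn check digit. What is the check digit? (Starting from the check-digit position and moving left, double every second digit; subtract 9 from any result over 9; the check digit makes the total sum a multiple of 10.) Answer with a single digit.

6

Partial digits right→left: 6 8 7 1 6 0 4 1 6 2
Double every second digit counting from the check-digit position (so the 1st, 3rd, 5th, ... of the partial from the right).
  doubled (with −9 where >9): 3 5 3 8 3 → sum 22
  kept as-is: 8 1 0 1 2 → sum 12
Total = 22 + 12 = 34.
Check digit = (10 − (34 mod 10)) mod 10 = 6.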